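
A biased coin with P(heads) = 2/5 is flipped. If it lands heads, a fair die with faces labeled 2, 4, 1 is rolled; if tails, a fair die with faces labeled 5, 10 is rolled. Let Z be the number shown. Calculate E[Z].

E[Z | heads] = (2+4+1)/3 = 7/3.
E[Z | tails] = (5+10)/2 = 15/2.
E[Z] = (2/5)·(7/3) + (3/5)·(15/2) = 163/30.

163/30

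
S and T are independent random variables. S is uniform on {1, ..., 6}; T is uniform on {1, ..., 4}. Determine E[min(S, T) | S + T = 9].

P(S + T = 9) = 1/12.
Summing min(S,T)·P(x,y) over outcomes with S + T = 9 gives 7/24.
E[min(S, T) | S + T = 9] = (7/24) / (1/12) = 7/2.

7/2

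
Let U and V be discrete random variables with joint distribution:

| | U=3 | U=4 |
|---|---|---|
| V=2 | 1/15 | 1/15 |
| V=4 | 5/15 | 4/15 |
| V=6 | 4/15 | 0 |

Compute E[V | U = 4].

18/5

P(U = 4) = 1/3.
Σ V·P over the event = 2·(1/15) + 4·(4/15) = 6/5.
E[V | U = 4] = (6/5) / (1/3) = 18/5.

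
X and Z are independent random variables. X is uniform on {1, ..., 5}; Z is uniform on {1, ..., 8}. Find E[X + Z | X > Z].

6

Outcomes with X > Z: (2,1), (3,1), (3,2), (4,1), (4,2), (4,3), (5,1), (5,2), (5,3), (5,4), each with probability 1/40.
E[X + Z | X > Z] = (3 + 4 + 5 + 5 + 6 + 7 + 6 + 7 + 8 + 9) / 10 = 6.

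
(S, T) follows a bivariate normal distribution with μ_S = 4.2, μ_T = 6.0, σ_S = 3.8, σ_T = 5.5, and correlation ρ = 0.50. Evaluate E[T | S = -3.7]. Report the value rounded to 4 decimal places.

0.2829

The regression of T on S has slope ρ·σ_T/σ_S and passes through (μ_S, μ_T).
E[T | S=-3.7] = 6.0 + (0.50)·(5.5/3.8)·(-3.7 − (4.2)) = 6.0 + (0.72368)·(-7.9) = 0.2829.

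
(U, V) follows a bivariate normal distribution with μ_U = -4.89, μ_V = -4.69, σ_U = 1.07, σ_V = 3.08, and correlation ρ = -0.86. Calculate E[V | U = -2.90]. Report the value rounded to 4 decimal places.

The regression of V on U has slope ρ·σ_V/σ_U and passes through (μ_U, μ_V).
E[V | U=-2.90] = -4.69 + (-0.86)·(3.08/1.07)·(-2.90 − (-4.89)) = -4.69 + (-2.47551)·(1.99) = -9.6163.

-9.6163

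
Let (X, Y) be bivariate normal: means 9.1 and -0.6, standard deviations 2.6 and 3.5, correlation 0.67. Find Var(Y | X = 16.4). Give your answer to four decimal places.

6.7510

For a bivariate normal, Var(Y | X=x) = σ_Y²(1 − ρ²).
Var(Y | X=16.4) = (3.5)²·(1 − (0.67)²) = 12.25·0.5511 = 6.7510.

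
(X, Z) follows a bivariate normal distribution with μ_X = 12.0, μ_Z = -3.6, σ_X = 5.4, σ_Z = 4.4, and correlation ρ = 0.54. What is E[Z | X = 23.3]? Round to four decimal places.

1.3720

E[Z | X=x] = μ_Z + ρ(σ_Z/σ_X)(x − μ_X) for jointly normal variables.
E[Z | X=23.3] = -3.6 + (0.54)·(4.4/5.4)·(23.3 − (12.0)) = -3.6 + (0.44)·(11.3) = 1.3720.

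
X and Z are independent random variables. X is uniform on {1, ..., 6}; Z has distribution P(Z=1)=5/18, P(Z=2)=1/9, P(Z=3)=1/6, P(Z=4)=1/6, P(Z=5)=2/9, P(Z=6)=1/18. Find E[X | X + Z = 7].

35/9

P(X + Z = 7) = 1/6.
Summing X·P(x,y) over outcomes with X + Z = 7 gives 35/54.
E[X | X + Z = 7] = (35/54) / (1/6) = 35/9.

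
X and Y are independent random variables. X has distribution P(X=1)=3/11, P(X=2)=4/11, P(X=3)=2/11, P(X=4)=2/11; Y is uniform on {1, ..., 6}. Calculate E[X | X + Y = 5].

P(X + Y = 5) = 1/6.
Summing X·P(x,y) over outcomes with X + Y = 5 gives 25/66.
E[X | X + Y = 5] = (25/66) / (1/6) = 25/11.

25/11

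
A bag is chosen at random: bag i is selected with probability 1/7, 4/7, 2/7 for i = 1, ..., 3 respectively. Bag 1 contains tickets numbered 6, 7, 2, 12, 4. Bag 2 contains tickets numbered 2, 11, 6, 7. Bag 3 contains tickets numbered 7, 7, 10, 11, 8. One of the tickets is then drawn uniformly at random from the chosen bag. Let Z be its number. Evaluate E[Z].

247/35

E[Z | bag 1] = (6+7+2+12+4)/5 = 31/5.
E[Z | bag 2] = (2+11+6+7)/4 = 13/2.
E[Z | bag 3] = (7+7+10+11+8)/5 = 43/5.
By the law of total expectation,
E[Z] = (1/7)·(31/5) + (4/7)·(13/2) + (2/7)·(43/5) = 247/35.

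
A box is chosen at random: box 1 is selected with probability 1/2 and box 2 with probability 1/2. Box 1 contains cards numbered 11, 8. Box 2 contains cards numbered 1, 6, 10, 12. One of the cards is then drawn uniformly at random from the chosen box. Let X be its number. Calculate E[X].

E[X | box 1] = (11+8)/2 = 19/2.
E[X | box 2] = (1+6+10+12)/4 = 29/4.
E[X] = (1/2)·(19/2) + (1/2)·(29/4) = 67/8.

67/8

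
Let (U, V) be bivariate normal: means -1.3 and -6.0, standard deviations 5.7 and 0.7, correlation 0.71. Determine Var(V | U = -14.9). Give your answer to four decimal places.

0.2430

The conditional variance in a bivariate normal is σ_V²(1 − ρ²), independent of x.
Var(V | U=-14.9) = (0.7)²·(1 − (0.71)²) = 0.49·0.4959 = 0.2430.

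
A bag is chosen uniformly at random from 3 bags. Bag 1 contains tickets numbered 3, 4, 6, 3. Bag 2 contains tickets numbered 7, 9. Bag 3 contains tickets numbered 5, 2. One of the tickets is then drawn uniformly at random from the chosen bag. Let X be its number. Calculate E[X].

31/6

E[X | bag 1] = (3+4+6+3)/4 = 4.
E[X | bag 2] = (7+9)/2 = 8.
E[X | bag 3] = (5+2)/2 = 7/2.
E[X] = (1/3)·(4) + (1/3)·(8) + (1/3)·(7/2) = 31/6.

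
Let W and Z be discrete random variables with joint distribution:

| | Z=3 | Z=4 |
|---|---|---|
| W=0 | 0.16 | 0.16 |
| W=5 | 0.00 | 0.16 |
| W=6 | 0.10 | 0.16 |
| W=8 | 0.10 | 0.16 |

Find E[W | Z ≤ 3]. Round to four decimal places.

3.8889

P(Z ≤ 3) = 0.36.
Σ W·P over the event = 0·(0.16) + 6·(0.10) + 8·(0.10) = 1.40.
E[W | Z ≤ 3] = (1.40) / (0.36) = 3.8889.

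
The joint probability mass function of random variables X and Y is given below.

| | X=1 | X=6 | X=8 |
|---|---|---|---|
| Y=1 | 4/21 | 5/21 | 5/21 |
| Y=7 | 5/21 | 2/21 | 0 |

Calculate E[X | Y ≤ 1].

P(Y ≤ 1) = 2/3.
Σ X·P over the event = 1·(4/21) + 6·(5/21) + 8·(5/21) = 74/21.
E[X | Y ≤ 1] = (74/21) / (2/3) = 37/7.

37/7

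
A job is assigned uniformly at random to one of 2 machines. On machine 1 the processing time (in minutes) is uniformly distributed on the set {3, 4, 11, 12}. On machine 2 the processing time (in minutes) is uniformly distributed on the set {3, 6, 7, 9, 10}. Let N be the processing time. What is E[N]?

29/4

E[N | machine 1] = (3+4+11+12)/4 = 15/2.
E[N | machine 2] = (3+6+7+9+10)/5 = 7.
E[N] = (1/2)·(15/2) + (1/2)·(7) = 29/4.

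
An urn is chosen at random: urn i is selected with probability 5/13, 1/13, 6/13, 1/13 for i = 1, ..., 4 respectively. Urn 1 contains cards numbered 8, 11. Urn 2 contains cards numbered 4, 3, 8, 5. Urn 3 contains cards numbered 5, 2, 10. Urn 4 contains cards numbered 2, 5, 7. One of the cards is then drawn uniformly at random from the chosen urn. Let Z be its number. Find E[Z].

547/78

E[Z | urn 1] = (8+11)/2 = 19/2.
E[Z | urn 2] = (4+3+8+5)/4 = 5.
E[Z | urn 3] = (5+2+10)/3 = 17/3.
E[Z | urn 4] = (2+5+7)/3 = 14/3.
By the law of total expectation,
E[Z] = (5/13)·(19/2) + (1/13)·(5) + (6/13)·(17/3) + (1/13)·(14/3) = 547/78.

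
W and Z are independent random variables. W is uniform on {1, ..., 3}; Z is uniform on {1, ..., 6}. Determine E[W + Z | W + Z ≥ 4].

91/15

P(W + Z ≥ 4) = 5/6.
Summing (W+Z)·P(x,y) over outcomes with W + Z ≥ 4 gives 91/18.
E[W + Z | W + Z ≥ 4] = (91/18) / (5/6) = 91/15.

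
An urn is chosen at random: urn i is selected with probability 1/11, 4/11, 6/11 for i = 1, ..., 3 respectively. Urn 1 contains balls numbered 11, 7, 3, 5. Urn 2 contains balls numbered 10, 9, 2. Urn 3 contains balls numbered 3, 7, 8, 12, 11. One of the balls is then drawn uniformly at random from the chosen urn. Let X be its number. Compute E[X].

837/110

E[X | urn 1] = (11+7+3+5)/4 = 13/2.
E[X | urn 2] = (10+9+2)/3 = 7.
E[X | urn 3] = (3+7+8+12+11)/5 = 41/5.
E[X] = (1/11)·(13/2) + (4/11)·(7) + (6/11)·(41/5) = 837/110.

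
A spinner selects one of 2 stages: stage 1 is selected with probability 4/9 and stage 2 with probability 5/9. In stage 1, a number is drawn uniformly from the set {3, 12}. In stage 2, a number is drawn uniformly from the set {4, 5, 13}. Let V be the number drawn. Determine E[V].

E[V | stage 1] = (3+12)/2 = 15/2.
E[V | stage 2] = (4+5+13)/3 = 22/3.
By the law of total expectation,
E[V] = (4/9)·(15/2) + (5/9)·(22/3) = 200/27.

200/27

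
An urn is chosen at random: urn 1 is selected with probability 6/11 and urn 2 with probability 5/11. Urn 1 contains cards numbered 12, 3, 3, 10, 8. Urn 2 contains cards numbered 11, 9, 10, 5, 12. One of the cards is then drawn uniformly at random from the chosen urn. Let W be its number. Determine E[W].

E[W | urn 1] = (12+3+3+10+8)/5 = 36/5.
E[W | urn 2] = (11+9+10+5+12)/5 = 47/5.
By the law of total expectation,
E[W] = (6/11)·(36/5) + (5/11)·(47/5) = 41/5.

41/5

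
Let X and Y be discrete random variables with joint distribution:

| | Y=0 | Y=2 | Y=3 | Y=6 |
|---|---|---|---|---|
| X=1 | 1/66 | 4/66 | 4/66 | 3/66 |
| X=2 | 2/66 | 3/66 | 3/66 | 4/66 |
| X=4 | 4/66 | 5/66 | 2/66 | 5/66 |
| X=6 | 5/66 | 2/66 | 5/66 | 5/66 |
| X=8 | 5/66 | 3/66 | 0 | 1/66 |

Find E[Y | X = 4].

23/8

P(X = 4) = 8/33.
Σ Y·P over the event = 0·(4/66) + 2·(5/66) + 3·(2/66) + 6·(5/66) = 23/33.
E[Y | X = 4] = (23/33) / (8/33) = 23/8.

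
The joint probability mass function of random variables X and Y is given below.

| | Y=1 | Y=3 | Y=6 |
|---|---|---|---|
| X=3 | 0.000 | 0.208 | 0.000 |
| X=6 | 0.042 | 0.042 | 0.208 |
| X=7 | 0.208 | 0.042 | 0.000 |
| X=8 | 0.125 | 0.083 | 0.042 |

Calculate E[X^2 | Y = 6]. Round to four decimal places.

P(Y = 6) = 0.250.
Σ X^2·P over the event = 36·(0.208) + 64·(0.042) = 10.176.
E[X^2 | Y = 6] = (10.176) / (0.250) = 40.7040.

40.7040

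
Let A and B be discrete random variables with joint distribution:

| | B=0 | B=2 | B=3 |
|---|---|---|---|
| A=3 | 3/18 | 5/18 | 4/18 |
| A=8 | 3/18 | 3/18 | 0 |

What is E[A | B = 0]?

P(B = 0) = 1/3.
Summing A·P(A=x,B=y) over the conditioning event gives 11/6.
E[A | B = 0] = (11/6) / (1/3) = 11/2.

11/2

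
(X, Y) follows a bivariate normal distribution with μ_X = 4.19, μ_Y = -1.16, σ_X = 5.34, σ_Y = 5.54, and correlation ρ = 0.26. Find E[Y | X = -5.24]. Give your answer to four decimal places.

For a bivariate normal, E[Y | X=x] = μ_Y + ρ·(σ_Y/σ_X)·(x − μ_X).
E[Y | X=-5.24] = -1.16 + (0.26)·(5.54/5.34)·(-5.24 − (4.19)) = -1.16 + (0.26974)·(-9.43) = -3.7036.

-3.7036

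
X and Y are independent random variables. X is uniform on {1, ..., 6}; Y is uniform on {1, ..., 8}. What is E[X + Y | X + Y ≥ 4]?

376/45

P(X + Y ≥ 4) = 15/16.
Summing (X+Y)·P(x,y) over outcomes with X + Y ≥ 4 gives 47/6.
E[X + Y | X + Y ≥ 4] = (47/6) / (15/16) = 376/45.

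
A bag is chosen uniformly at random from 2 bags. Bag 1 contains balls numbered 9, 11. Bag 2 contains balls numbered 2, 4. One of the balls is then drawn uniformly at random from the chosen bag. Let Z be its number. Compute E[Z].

E[Z | bag 1] = (9+11)/2 = 10.
E[Z | bag 2] = (2+4)/2 = 3.
By the law of total expectation,
E[Z] = (1/2)·(10) + (1/2)·(3) = 13/2.

13/2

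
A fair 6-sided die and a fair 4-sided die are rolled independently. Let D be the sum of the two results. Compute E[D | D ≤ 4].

10/3

P(D ≤ 4) = 1/4.
Σ over the event: 2·1/24 + 3·1/12 + 4·1/8 = 5/6.
E[D | D ≤ 4] = (5/6) / (1/4) = 10/3.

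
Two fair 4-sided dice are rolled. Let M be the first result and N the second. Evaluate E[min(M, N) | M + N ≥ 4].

27/13

P(M + N ≥ 4) = 13/16.
Summing min(M,N)·P(x,y) over outcomes with M + N ≥ 4 gives 27/16.
E[min(M, N) | M + N ≥ 4] = (27/16) / (13/16) = 27/13.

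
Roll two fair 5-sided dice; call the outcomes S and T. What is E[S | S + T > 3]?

71/22

P(S + T > 3) = 22/25.
Summing S·P(x,y) over outcomes with S + T > 3 gives 71/25.
E[S | S + T > 3] = (71/25) / (22/25) = 71/22.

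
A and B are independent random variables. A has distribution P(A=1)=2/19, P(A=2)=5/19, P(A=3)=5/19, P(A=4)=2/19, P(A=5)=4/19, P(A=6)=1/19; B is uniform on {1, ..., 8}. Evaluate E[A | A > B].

29/7

P(A > B) = 21/76.
Summing A·P(x,y) over outcomes with A > B gives 87/76.
E[A | A > B] = (87/76) / (21/76) = 29/7.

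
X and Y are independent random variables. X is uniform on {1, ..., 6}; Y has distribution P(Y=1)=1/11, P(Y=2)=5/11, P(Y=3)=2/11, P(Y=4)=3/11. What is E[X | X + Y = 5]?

P(X + Y = 5) = 1/6.
Summing X·P(x,y) over outcomes with X + Y = 5 gives 13/33.
E[X | X + Y = 5] = (13/33) / (1/6) = 26/11.

26/11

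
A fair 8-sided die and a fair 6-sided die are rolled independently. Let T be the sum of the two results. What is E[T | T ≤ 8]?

P(T ≤ 8) = 9/16.
Σ over the event: 2·1/48 + 3·1/24 + 4·1/16 + 5·1/12 + 6·5/48 + 7·1/8 + 8·1/8 = 10/3.
E[T | T ≤ 8] = (10/3) / (9/16) = 160/27.

160/27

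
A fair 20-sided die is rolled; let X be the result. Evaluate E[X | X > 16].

37/2

Given X > 16, X is equally likely to be any of {17, 18, 19, 20}.
E[X | X > 16] = (17 + 18 + 19 + 20) / 4 = 37/2.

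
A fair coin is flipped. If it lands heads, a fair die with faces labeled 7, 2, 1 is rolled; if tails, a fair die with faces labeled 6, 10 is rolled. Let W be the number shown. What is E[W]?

E[W | heads] = (7+2+1)/3 = 10/3.
E[W | tails] = (6+10)/2 = 8.
By the law of total expectation,
E[W] = (1/2)·(10/3) + (1/2)·(8) = 17/3.

17/3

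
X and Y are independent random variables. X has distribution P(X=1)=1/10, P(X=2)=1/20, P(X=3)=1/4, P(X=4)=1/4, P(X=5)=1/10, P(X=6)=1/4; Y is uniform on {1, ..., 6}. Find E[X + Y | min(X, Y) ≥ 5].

157/14

P(min(X, Y) ≥ 5) = 7/60.
Summing (X+Y)·P(x,y) over outcomes with min(X, Y) ≥ 5 gives 157/120.
E[X + Y | min(X, Y) ≥ 5] = (157/120) / (7/60) = 157/14.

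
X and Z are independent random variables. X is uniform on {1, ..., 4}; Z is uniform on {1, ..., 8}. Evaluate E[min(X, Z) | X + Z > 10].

Outcomes with X + Z > 10: (3,8), (4,7), (4,8), each with probability 1/32.
E[min(X, Z) | X + Z > 10] = (3 + 4 + 4) / 3 = 11/3.

11/3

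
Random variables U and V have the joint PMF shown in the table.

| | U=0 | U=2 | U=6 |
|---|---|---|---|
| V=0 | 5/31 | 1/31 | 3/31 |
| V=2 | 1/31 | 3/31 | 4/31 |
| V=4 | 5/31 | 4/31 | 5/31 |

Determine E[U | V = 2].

P(V = 2) = 8/31.
Σ U·P over the event = 0·(1/31) + 2·(3/31) + 6·(4/31) = 30/31.
E[U | V = 2] = (30/31) / (8/31) = 15/4.

15/4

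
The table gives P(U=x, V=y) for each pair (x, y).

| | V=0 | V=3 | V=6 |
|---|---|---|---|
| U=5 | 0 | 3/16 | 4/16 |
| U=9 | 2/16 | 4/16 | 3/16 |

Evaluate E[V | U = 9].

10/3

P(U = 9) = 9/16.
Σ V·P over the event = 0·(2/16) + 3·(4/16) + 6·(3/16) = 15/8.
E[V | U = 9] = (15/8) / (9/16) = 10/3.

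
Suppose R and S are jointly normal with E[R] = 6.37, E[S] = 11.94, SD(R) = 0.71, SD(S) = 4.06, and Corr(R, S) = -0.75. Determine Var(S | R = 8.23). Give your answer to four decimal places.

7.2116

Var(S | R=x) = (1 − ρ²)·σ_S².
Var(S | R=8.23) = (4.06)²·(1 − (-0.75)²) = 16.4836·0.4375 = 7.2116.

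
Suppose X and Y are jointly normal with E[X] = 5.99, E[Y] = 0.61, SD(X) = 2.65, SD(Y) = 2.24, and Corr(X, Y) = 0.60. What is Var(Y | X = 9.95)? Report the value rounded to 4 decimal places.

The conditional variance in a bivariate normal is σ_Y²(1 − ρ²), independent of x.
Var(Y | X=9.95) = (2.24)²·(1 − (0.60)²) = 5.0176·0.64 = 3.2113.

3.2113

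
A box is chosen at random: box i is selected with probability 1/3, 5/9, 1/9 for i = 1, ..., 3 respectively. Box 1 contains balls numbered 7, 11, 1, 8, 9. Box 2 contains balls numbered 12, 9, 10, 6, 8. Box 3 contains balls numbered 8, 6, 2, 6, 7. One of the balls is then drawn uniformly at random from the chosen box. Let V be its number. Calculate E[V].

362/45

E[V | box 1] = (7+11+1+8+9)/5 = 36/5.
E[V | box 2] = (12+9+10+6+8)/5 = 9.
E[V | box 3] = (8+6+2+6+7)/5 = 29/5.
E[V] = (1/3)·(36/5) + (5/9)·(9) + (1/9)·(29/5) = 362/45.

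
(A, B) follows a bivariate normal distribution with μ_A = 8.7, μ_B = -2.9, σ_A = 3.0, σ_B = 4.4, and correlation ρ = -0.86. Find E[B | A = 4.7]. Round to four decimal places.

For a bivariate normal, E[B | A=x] = μ_B + ρ·(σ_B/σ_A)·(x − μ_A).
E[B | A=4.7] = -2.9 + (-0.86)·(4.4/3.0)·(4.7 − (8.7)) = -2.9 + (-1.26133)·(-4) = 2.1453.

2.1453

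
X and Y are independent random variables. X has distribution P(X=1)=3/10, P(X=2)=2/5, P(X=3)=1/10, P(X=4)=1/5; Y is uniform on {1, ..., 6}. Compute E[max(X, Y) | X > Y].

P(X > Y) = 1/5.
Summing max(X,Y)·P(x,y) over outcomes with X > Y gives 19/30.
E[max(X, Y) | X > Y] = (19/30) / (1/5) = 19/6.

19/6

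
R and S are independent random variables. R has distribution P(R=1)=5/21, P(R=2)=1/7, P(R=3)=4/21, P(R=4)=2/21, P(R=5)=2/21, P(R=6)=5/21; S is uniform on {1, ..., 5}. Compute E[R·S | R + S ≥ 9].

P(R + S ≥ 9) = 1/5.
Summing RS·P(x,y) over outcomes with R + S ≥ 9 gives 14/3.
E[R·S | R + S ≥ 9] = (14/3) / (1/5) = 70/3.

70/3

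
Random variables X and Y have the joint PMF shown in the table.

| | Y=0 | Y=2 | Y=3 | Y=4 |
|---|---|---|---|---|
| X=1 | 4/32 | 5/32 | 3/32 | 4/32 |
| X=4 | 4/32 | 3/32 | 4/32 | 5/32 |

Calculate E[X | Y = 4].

P(Y = 4) = 9/32.
Σ X·P over the event = 1·(4/32) + 4·(5/32) = 3/4.
E[X | Y = 4] = (3/4) / (9/32) = 8/3.

8/3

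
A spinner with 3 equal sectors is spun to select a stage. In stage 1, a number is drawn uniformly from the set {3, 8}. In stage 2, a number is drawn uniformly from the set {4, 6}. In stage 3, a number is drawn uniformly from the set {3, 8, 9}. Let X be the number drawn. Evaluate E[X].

E[X | stage 1] = (3+8)/2 = 11/2.
E[X | stage 2] = (4+6)/2 = 5.
E[X | stage 3] = (3+8+9)/3 = 20/3.
E[X] = (1/3)·(11/2) + (1/3)·(5) + (1/3)·(20/3) = 103/18.

103/18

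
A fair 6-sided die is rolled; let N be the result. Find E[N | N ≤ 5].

3

Given N ≤ 5, N is equally likely to be any of {1, 2, 3, 4, 5}.
E[N | N ≤ 5] = (1 + 2 + 3 + 4 + 5) / 5 = 3.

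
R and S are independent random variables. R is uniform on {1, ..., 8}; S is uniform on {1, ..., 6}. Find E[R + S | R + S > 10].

P(R + S > 10) = 5/24.
Summing (R+S)·P(x,y) over outcomes with R + S > 10 gives 5/2.
E[R + S | R + S > 10] = (5/2) / (5/24) = 12.

12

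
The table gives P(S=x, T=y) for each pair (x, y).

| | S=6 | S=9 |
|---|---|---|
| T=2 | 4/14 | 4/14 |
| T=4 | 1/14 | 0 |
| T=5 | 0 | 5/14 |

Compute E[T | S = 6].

12/5

P(S = 6) = 5/14.
Σ T·P over the event = 2·(4/14) + 4·(1/14) = 6/7.
E[T | S = 6] = (6/7) / (5/14) = 12/5.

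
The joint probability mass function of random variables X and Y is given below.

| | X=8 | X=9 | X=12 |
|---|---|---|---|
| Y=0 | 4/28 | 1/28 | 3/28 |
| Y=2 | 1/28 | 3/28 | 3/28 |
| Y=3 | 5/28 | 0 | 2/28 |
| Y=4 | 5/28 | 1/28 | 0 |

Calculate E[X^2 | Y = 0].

P(Y = 0) = 2/7.
Σ X^2·P over the event = 64·(4/28) + 81·(1/28) + 144·(3/28) = 769/28.
E[X^2 | Y = 0] = (769/28) / (2/7) = 769/8.

769/8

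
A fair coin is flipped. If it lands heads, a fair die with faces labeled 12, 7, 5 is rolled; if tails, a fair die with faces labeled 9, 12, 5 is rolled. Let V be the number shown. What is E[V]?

E[V | heads] = (12+7+5)/3 = 8.
E[V | tails] = (9+12+5)/3 = 26/3.
By the law of total expectation,
E[V] = (1/2)·(8) + (1/2)·(26/3) = 25/3.

25/3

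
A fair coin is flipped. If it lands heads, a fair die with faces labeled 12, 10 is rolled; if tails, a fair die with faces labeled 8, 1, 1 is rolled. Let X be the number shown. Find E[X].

E[X | heads] = (12+10)/2 = 11.
E[X | tails] = (8+1+1)/3 = 10/3.
By the law of total expectation,
E[X] = (1/2)·(11) + (1/2)·(10/3) = 43/6.

43/6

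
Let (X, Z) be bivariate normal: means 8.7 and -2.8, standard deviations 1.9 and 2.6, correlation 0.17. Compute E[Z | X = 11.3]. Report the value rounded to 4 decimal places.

The regression of Z on X has slope ρ·σ_Z/σ_X and passes through (μ_X, μ_Z).
E[Z | X=11.3] = -2.8 + (0.17)·(2.6/1.9)·(11.3 − (8.7)) = -2.8 + (0.23263)·(2.6) = -2.1952.

-2.1952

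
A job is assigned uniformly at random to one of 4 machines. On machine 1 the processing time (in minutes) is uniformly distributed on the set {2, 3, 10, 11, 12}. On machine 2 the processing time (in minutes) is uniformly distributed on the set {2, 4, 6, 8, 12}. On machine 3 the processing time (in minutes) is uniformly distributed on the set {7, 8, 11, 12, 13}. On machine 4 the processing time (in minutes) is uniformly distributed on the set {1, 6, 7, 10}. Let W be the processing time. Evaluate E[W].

E[W | machine 1] = (2+3+10+11+12)/5 = 38/5.
E[W | machine 2] = (2+4+6+8+12)/5 = 32/5.
E[W | machine 3] = (7+8+11+12+13)/5 = 51/5.
E[W | machine 4] = (1+6+7+10)/4 = 6.
By the law of total expectation,
E[W] = (1/4)·(38/5) + (1/4)·(32/5) + (1/4)·(51/5) + (1/4)·(6) = 151/20.

151/20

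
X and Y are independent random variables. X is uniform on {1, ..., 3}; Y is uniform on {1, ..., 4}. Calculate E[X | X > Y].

8/3

P(X > Y) = 1/4.
Summing X·P(x,y) over outcomes with X > Y gives 2/3.
E[X | X > Y] = (2/3) / (1/4) = 8/3.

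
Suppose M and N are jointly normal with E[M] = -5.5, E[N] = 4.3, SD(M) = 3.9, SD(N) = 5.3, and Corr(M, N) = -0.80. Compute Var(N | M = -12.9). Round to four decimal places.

10.1124

For a bivariate normal, Var(N | M=x) = σ_N²(1 − ρ²).
Var(N | M=-12.9) = (5.3)²·(1 − (-0.80)²) = 28.09·0.36 = 10.1124.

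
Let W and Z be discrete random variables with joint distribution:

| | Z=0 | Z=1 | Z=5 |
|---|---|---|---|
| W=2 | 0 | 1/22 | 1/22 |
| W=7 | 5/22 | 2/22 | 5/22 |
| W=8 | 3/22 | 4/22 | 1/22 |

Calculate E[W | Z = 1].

P(Z = 1) = 7/22.
Σ W·P over the event = 2·(1/22) + 7·(2/22) + 8·(4/22) = 24/11.
E[W | Z = 1] = (24/11) / (7/22) = 48/7.

48/7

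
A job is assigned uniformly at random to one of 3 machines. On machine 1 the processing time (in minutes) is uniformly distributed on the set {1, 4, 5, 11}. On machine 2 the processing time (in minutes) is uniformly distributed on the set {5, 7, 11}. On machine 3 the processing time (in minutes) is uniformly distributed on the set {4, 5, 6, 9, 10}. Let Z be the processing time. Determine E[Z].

1183/180

E[Z | machine 1] = (1+4+5+11)/4 = 21/4.
E[Z | machine 2] = (5+7+11)/3 = 23/3.
E[Z | machine 3] = (4+5+6+9+10)/5 = 34/5.
By the law of total expectation,
E[Z] = (1/3)·(21/4) + (1/3)·(23/3) + (1/3)·(34/5) = 1183/180.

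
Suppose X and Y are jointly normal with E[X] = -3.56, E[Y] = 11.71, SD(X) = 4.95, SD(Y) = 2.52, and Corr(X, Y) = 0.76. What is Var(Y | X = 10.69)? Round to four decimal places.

2.6824

For a bivariate normal, Var(Y | X=x) = σ_Y²(1 − ρ²).
Var(Y | X=10.69) = (2.52)²·(1 − (0.76)²) = 6.3504·0.4224 = 2.6824.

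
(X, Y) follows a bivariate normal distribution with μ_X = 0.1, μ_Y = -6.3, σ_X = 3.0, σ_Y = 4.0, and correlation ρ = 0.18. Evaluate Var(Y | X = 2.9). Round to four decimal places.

15.4816

Var(Y | X=x) = (1 − ρ²)·σ_Y².
Var(Y | X=2.9) = (4.0)²·(1 − (0.18)²) = 16·0.9676 = 15.4816.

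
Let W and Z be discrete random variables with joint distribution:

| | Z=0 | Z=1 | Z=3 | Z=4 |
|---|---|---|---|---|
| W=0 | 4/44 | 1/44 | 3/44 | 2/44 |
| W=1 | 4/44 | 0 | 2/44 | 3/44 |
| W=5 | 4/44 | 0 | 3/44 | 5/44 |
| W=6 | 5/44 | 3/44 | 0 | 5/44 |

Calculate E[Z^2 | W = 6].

83/13

P(W = 6) = 13/44.
Σ Z^2·P over the event = 0·(5/44) + 1·(3/44) + 16·(5/44) = 83/44.
E[Z^2 | W = 6] = (83/44) / (13/44) = 83/13.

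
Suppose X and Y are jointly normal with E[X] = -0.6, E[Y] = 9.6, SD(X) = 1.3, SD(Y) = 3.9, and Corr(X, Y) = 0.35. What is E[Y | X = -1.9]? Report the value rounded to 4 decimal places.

For a bivariate normal, E[Y | X=x] = μ_Y + ρ·(σ_Y/σ_X)·(x − μ_X).
E[Y | X=-1.9] = 9.6 + (0.35)·(3.9/1.3)·(-1.9 − (-0.6)) = 9.6 + (1.05)·(-1.3) = 8.2350.

8.2350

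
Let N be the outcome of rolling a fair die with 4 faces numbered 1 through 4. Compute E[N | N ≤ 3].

2

Given N ≤ 3, N is equally likely to be any of {1, 2, 3}.
E[N | N ≤ 3] = (1 + 2 + 3) / 3 = 2.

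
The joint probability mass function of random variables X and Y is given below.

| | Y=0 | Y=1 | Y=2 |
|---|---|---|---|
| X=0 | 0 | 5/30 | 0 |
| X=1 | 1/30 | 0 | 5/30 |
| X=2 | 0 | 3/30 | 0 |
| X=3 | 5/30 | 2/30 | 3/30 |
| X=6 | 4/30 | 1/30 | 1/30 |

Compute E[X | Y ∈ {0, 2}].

60/19

P(Y ∈ {0, 2}) = 19/30.
Σ X·P over the event = 1·(1/30) + 1·(5/30) + 3·(5/30) + 3·(3/30) + 6·(4/30) + 6·(1/30) = 2.
E[X | Y ∈ {0, 2}] = (2) / (19/30) = 60/19.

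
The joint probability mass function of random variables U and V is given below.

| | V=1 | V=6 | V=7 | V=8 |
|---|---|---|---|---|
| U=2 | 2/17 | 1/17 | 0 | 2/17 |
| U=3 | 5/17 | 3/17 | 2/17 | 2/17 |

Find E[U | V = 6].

P(V = 6) = 4/17.
Σ U·P over the event = 2·(1/17) + 3·(3/17) = 11/17.
E[U | V = 6] = (11/17) / (4/17) = 11/4.

11/4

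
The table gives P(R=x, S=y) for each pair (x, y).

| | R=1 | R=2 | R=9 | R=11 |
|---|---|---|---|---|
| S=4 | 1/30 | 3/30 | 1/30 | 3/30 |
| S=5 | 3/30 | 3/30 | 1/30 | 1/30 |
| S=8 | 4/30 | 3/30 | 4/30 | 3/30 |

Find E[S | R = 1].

51/8

P(R = 1) = 4/15.
Summing S·P(R=x,S=y) over the conditioning event gives 17/10.
E[S | R = 1] = (17/10) / (4/15) = 51/8.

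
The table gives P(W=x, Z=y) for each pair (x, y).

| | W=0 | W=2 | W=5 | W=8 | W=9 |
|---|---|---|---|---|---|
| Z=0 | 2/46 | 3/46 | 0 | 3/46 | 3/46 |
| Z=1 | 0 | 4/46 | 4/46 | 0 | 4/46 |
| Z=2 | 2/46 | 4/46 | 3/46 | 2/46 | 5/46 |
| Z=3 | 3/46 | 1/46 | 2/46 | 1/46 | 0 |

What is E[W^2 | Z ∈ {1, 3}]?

558/19

P(Z ∈ {1, 3}) = 19/46.
Σ W^2·P over the event = 0·(3/46) + 4·(4/46) + 4·(1/46) + 25·(4/46) + 25·(2/46) + 64·(1/46) + 81·(4/46) = 279/23.
E[W^2 | Z ∈ {1, 3}] = (279/23) / (19/46) = 558/19.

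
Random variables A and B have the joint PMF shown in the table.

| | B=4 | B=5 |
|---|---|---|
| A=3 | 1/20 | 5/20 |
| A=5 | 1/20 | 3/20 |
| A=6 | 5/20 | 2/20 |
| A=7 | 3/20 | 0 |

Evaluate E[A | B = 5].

21/5

P(B = 5) = 1/2.
Σ A·P over the event = 3·(5/20) + 5·(3/20) + 6·(2/20) = 21/10.
E[A | B = 5] = (21/10) / (1/2) = 21/5.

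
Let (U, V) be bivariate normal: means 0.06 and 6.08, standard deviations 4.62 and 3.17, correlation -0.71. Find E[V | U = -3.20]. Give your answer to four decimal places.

For a bivariate normal, E[V | U=x] = μ_V + ρ·(σ_V/σ_U)·(x − μ_U).
E[V | U=-3.20] = 6.08 + (-0.71)·(3.17/4.62)·(-3.20 − (0.06)) = 6.08 + (-0.487165)·(-3.26) = 7.6682.

7.6682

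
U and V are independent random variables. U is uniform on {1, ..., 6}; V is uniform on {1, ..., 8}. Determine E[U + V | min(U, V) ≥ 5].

12

Outcomes with min(U, V) ≥ 5: (5,5), (5,6), (5,7), (5,8), (6,5), (6,6), (6,7), (6,8), each with probability 1/48.
E[U + V | min(U, V) ≥ 5] = (10 + 11 + 12 + 13 + 11 + 12 + 13 + 14) / 8 = 12.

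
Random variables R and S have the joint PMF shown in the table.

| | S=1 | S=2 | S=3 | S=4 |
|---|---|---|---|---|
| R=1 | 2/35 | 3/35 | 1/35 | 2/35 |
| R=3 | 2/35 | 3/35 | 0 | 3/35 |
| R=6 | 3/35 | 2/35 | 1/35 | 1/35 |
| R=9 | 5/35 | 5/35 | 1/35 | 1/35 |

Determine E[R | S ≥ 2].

111/23

P(S ≥ 2) = 23/35.
Summing R·P(R=x,S=y) over the conditioning event gives 111/35.
E[R | S ≥ 2] = (111/35) / (23/35) = 111/23.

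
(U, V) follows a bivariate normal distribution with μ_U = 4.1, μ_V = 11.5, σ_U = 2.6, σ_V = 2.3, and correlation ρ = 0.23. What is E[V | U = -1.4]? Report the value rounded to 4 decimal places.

10.3810

The regression of V on U has slope ρ·σ_V/σ_U and passes through (μ_U, μ_V).
E[V | U=-1.4] = 11.5 + (0.23)·(2.3/2.6)·(-1.4 − (4.1)) = 11.5 + (0.20346)·(-5.5) = 10.3810.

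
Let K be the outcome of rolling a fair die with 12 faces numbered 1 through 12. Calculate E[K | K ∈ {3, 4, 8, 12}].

27/4

P(K ∈ {3, 4, 8, 12}) = 1/3.
Σ over the event: 3·1/12 + 4·1/12 + 8·1/12 + 12·1/12 = 9/4.
E[K | K ∈ {3, 4, 8, 12}] = (9/4) / (1/3) = 27/4.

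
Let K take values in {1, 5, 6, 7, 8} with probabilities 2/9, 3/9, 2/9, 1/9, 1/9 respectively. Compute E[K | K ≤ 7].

9/2

P(K ≤ 7) = 8/9.
Σ over the event: 1·2/9 + 5·1/3 + 6·2/9 + 7·1/9 = 4.
E[K | K ≤ 7] = (4) / (8/9) = 9/2.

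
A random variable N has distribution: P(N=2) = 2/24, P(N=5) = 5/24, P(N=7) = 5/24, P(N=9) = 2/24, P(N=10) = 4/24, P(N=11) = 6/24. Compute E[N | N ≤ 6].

29/7

P(N ≤ 6) = 7/24.
Σ over the event: 2·1/12 + 5·5/24 = 29/24.
E[N | N ≤ 6] = (29/24) / (7/24) = 29/7.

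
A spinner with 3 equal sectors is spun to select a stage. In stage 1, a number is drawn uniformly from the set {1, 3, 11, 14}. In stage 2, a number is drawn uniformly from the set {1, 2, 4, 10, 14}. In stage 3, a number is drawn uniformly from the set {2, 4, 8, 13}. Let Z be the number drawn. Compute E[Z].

101/15

E[Z | stage 1] = (1+3+11+14)/4 = 29/4.
E[Z | stage 2] = (1+2+4+10+14)/5 = 31/5.
E[Z | stage 3] = (2+4+8+13)/4 = 27/4.
By the law of total expectation,
E[Z] = (1/3)·(29/4) + (1/3)·(31/5) + (1/3)·(27/4) = 101/15.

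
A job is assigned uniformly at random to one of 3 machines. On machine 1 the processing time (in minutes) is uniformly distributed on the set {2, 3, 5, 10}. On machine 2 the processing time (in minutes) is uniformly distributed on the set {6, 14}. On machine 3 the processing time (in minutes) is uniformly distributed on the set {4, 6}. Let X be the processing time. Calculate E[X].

20/3

E[X | machine 1] = (2+3+5+10)/4 = 5.
E[X | machine 2] = (6+14)/2 = 10.
E[X | machine 3] = (4+6)/2 = 5.
By the law of total expectation,
E[X] = (1/3)·(5) + (1/3)·(10) + (1/3)·(5) = 20/3.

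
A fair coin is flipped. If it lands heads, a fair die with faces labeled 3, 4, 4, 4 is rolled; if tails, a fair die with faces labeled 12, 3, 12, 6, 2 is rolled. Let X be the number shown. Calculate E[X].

E[X | heads] = (3+4+4+4)/4 = 15/4.
E[X | tails] = (12+3+12+6+2)/5 = 7.
By the law of total expectation,
E[X] = (1/2)·(15/4) + (1/2)·(7) = 43/8.

43/8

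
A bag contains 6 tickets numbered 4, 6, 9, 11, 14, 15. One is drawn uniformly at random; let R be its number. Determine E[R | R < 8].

P(R < 8) = 1/3.
Σ over the event: 4·1/6 + 6·1/6 = 5/3.
E[R | R < 8] = (5/3) / (1/3) = 5.

5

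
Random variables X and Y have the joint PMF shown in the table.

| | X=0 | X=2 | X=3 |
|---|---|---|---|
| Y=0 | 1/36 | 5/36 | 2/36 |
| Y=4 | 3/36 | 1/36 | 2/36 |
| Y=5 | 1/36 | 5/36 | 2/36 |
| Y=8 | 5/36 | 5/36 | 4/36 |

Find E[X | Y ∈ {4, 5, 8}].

23/14

P(Y ∈ {4, 5, 8}) = 7/9.
Summing X·P(X=x,Y=y) over the conditioning event gives 23/18.
E[X | Y ∈ {4, 5, 8}] = (23/18) / (7/9) = 23/14.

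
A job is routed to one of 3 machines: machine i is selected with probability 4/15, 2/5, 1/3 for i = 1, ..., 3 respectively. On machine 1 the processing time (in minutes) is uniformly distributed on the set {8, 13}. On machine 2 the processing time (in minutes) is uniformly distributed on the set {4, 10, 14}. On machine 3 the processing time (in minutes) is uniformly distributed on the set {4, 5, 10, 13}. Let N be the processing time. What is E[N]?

E[N | machine 1] = (8+13)/2 = 21/2.
E[N | machine 2] = (4+10+14)/3 = 28/3.
E[N | machine 3] = (4+5+10+13)/4 = 8.
By the law of total expectation,
E[N] = (4/15)·(21/2) + (2/5)·(28/3) + (1/3)·(8) = 46/5.

46/5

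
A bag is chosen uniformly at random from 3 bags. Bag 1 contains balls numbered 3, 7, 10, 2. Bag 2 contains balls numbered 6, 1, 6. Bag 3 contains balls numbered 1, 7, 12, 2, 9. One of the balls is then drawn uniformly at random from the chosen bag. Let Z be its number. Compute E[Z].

481/90

E[Z | bag 1] = (3+7+10+2)/4 = 11/2.
E[Z | bag 2] = (6+1+6)/3 = 13/3.
E[Z | bag 3] = (1+7+12+2+9)/5 = 31/5.
By the law of total expectation,
E[Z] = (1/3)·(11/2) + (1/3)·(13/3) + (1/3)·(31/5) = 481/90.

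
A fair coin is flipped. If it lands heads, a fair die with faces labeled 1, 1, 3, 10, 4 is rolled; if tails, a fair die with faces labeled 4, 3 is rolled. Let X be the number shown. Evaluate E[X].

73/20

E[X | heads] = (1+1+3+10+4)/5 = 19/5.
E[X | tails] = (4+3)/2 = 7/2.
E[X] = (1/2)·(19/5) + (1/2)·(7/2) = 73/20.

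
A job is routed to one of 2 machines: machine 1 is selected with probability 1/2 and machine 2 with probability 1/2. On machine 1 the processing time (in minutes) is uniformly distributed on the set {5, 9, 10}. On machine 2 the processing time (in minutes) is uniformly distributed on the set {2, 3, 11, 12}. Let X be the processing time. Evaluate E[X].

E[X | machine 1] = (5+9+10)/3 = 8.
E[X | machine 2] = (2+3+11+12)/4 = 7.
E[X] = (1/2)·(8) + (1/2)·(7) = 15/2.

15/2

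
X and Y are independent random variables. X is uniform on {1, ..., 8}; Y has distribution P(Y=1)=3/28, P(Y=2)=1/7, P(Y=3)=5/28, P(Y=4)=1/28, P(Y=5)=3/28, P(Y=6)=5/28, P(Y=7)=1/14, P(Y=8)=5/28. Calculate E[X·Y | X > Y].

P(X > Y) = 95/224.
Summing XY·P(x,y) over outcomes with X > Y gives 225/28.
E[X·Y | X > Y] = (225/28) / (95/224) = 360/19.

360/19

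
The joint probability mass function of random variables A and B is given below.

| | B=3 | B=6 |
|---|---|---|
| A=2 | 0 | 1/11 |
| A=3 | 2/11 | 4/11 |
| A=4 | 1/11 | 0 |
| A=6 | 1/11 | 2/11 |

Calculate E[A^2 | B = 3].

35/2

P(B = 3) = 4/11.
Σ A^2·P over the event = 9·(2/11) + 16·(1/11) + 36·(1/11) = 70/11.
E[A^2 | B = 3] = (70/11) / (4/11) = 35/2.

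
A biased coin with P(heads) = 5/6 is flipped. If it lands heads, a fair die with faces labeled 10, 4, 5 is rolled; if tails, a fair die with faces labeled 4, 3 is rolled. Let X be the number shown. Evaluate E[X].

211/36

E[X | heads] = (10+4+5)/3 = 19/3.
E[X | tails] = (4+3)/2 = 7/2.
By the law of total expectation,
E[X] = (5/6)·(19/3) + (1/6)·(7/2) = 211/36.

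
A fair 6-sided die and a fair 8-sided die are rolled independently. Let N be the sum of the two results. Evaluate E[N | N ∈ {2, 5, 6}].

26/5

P(N ∈ {2, 5, 6}) = 5/24.
Σ over the event: 2·1/48 + 5·1/12 + 6·5/48 = 13/12.
E[N | N ∈ {2, 5, 6}] = (13/12) / (5/24) = 26/5.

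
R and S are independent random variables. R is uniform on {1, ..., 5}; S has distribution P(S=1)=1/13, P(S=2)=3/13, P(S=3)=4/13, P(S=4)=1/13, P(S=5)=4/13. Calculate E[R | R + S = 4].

P(R + S = 4) = 8/65.
Summing R·P(x,y) over outcomes with R + S = 4 gives 1/5.
E[R | R + S = 4] = (1/5) / (8/65) = 13/8.

13/8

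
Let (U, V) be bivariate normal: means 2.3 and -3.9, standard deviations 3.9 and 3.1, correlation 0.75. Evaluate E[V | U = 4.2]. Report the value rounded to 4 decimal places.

The regression of V on U has slope ρ·σ_V/σ_U and passes through (μ_U, μ_V).
E[V | U=4.2] = -3.9 + (0.75)·(3.1/3.9)·(4.2 − (2.3)) = -3.9 + (0.59615)·(1.9) = -2.7673.

-2.7673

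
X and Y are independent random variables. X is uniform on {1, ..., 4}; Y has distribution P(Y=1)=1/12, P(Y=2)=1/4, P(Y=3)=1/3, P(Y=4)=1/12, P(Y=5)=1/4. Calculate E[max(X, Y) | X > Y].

46/13

P(X > Y) = 13/48.
Summing max(X,Y)·P(x,y) over outcomes with X > Y gives 23/24.
E[max(X, Y) | X > Y] = (23/24) / (13/48) = 46/13.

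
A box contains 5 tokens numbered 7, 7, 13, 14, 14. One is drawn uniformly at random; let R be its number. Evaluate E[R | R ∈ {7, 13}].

P(R ∈ {7, 13}) = 3/5.
Σ over the event: 7·2/5 + 13·1/5 = 27/5.
E[R | R ∈ {7, 13}] = (27/5) / (3/5) = 9.

9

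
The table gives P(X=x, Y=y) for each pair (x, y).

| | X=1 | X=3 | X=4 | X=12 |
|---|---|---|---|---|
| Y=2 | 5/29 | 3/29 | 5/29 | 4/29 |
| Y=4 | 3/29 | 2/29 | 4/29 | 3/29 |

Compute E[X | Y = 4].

61/12

P(Y = 4) = 12/29.
Σ X·P over the event = 1·(3/29) + 3·(2/29) + 4·(4/29) + 12·(3/29) = 61/29.
E[X | Y = 4] = (61/29) / (12/29) = 61/12.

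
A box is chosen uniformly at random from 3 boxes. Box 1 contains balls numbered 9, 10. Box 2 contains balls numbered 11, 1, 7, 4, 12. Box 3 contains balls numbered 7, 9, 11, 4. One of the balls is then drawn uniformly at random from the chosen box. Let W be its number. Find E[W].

97/12

E[W | box 1] = (9+10)/2 = 19/2.
E[W | box 2] = (11+1+7+4+12)/5 = 7.
E[W | box 3] = (7+9+11+4)/4 = 31/4.
E[W] = (1/3)·(19/2) + (1/3)·(7) + (1/3)·(31/4) = 97/12.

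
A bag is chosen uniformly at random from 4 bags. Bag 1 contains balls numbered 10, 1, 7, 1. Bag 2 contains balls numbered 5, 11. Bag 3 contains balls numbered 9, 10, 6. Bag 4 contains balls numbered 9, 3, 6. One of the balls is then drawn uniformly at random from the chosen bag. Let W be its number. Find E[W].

325/48

E[W | bag 1] = (10+1+7+1)/4 = 19/4.
E[W | bag 2] = (5+11)/2 = 8.
E[W | bag 3] = (9+10+6)/3 = 25/3.
E[W | bag 4] = (9+3+6)/3 = 6.
E[W] = (1/4)·(19/4) + (1/4)·(8) + (1/4)·(25/3) + (1/4)·(6) = 325/48.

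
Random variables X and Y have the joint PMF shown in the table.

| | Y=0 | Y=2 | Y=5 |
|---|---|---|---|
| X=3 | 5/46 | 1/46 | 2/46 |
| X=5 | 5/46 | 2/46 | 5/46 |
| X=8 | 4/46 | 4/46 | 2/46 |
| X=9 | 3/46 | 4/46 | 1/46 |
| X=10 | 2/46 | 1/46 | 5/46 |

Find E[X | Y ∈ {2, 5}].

197/27

P(Y ∈ {2, 5}) = 27/46.
Summing X·P(X=x,Y=y) over the conditioning event gives 197/46.
E[X | Y ∈ {2, 5}] = (197/46) / (27/46) = 197/27.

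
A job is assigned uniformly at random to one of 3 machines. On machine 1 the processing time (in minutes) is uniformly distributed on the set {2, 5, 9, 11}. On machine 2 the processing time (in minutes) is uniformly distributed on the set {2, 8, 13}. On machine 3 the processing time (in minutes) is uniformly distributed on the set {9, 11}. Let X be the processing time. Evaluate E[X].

293/36

E[X | machine 1] = (2+5+9+11)/4 = 27/4.
E[X | machine 2] = (2+8+13)/3 = 23/3.
E[X | machine 3] = (9+11)/2 = 10.
By the law of total expectation,
E[X] = (1/3)·(27/4) + (1/3)·(23/3) + (1/3)·(10) = 293/36.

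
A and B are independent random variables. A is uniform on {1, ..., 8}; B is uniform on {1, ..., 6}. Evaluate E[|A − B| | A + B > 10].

11/5

Outcomes with A + B > 10: (5,6), (6,5), (6,6), (7,4), (7,5), (7,6), (8,3), (8,4), (8,5), (8,6), each with probability 1/48.
E[|A − B| | A + B > 10] = (1 + 1 + 0 + 3 + 2 + 1 + 5 + 4 + 3 + 2) / 10 = 11/5.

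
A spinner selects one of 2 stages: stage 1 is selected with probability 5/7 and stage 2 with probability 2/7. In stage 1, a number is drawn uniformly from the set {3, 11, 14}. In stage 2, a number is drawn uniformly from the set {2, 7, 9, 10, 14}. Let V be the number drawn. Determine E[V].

E[V | stage 1] = (3+11+14)/3 = 28/3.
E[V | stage 2] = (2+7+9+10+14)/5 = 42/5.
By the law of total expectation,
E[V] = (5/7)·(28/3) + (2/7)·(42/5) = 136/15.

136/15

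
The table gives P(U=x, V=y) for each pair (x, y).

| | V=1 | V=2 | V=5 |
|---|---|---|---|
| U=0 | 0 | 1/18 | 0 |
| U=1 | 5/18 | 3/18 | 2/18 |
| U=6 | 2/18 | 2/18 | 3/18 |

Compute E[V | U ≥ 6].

3

P(U ≥ 6) = 7/18.
Σ V·P over the event = 1·(2/18) + 2·(2/18) + 5·(3/18) = 7/6.
E[V | U ≥ 6] = (7/6) / (7/18) = 3.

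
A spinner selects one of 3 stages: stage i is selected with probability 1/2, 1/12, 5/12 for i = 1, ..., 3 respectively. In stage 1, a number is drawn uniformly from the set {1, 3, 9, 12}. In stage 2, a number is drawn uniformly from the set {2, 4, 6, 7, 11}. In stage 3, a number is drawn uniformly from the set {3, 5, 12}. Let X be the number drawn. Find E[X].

461/72

E[X | stage 1] = (1+3+9+12)/4 = 25/4.
E[X | stage 2] = (2+4+6+7+11)/5 = 6.
E[X | stage 3] = (3+5+12)/3 = 20/3.
By the law of total expectation,
E[X] = (1/2)·(25/4) + (1/12)·(6) + (5/12)·(20/3) = 461/72.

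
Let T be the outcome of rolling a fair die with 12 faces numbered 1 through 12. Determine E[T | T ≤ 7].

4

Given T ≤ 7, T is equally likely to be any of {1, 2, 3, 4, 5, 6, 7}.
E[T | T ≤ 7] = (1 + 2 + 3 + 4 + 5 + 6 + 7) / 7 = 4.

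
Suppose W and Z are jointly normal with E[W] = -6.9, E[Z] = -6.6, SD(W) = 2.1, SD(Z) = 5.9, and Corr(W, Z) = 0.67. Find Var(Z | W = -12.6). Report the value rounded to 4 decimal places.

19.1838

The conditional variance in a bivariate normal is σ_Z²(1 − ρ²), independent of x.
Var(Z | W=-12.6) = (5.9)²·(1 − (0.67)²) = 34.81·0.5511 = 19.1838.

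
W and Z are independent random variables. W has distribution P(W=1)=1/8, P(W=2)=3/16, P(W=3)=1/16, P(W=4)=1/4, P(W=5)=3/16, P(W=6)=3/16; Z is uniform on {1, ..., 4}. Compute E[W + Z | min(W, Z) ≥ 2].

P(min(W, Z) ≥ 2) = 21/32.
Summing (W+Z)·P(x,y) over outcomes with min(W, Z) ≥ 2 gives 75/16.
E[W + Z | min(W, Z) ≥ 2] = (75/16) / (21/32) = 50/7.

50/7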